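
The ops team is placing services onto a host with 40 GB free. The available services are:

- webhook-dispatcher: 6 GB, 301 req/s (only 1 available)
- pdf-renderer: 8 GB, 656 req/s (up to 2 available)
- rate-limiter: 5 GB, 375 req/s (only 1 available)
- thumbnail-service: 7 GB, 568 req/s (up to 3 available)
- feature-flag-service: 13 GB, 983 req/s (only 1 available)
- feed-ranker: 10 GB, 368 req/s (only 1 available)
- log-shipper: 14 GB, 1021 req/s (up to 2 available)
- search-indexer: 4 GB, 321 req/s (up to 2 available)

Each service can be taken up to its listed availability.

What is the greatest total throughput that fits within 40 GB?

Filling by ratio: 2×pdf-renderer + 3×thumbnail-service for 3016, with 3 GB left unused.
Dropping 2×thumbnail-service frees 14 GB; slotting in feature-flag-service + search-indexer (17 GB) lifts the total to 3184 at 40 GB.
No other feasible combination exceeds 3184.

3184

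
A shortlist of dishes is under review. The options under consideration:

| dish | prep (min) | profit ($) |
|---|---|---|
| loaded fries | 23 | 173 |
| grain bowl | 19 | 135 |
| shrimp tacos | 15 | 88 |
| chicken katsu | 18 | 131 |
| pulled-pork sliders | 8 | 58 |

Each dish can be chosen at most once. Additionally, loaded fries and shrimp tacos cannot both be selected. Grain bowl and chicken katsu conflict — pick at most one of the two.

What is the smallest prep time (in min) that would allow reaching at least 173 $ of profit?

23

Look for the lowest-prep combination reaching 173.
loaded fries reaches 173 using 23 min.
Any bundle with less than 23 min falls short of 173.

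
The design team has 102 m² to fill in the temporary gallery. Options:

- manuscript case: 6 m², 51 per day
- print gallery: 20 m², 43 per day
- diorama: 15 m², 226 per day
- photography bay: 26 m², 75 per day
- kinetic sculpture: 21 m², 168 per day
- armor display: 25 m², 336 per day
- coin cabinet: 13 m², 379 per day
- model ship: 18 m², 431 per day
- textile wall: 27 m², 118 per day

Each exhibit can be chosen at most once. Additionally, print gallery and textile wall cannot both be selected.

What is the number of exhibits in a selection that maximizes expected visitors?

The maximum expected visitors within 102 m² is 1591.
One optimal bundle: manuscript case + diorama + kinetic sculpture + armor display + coin cabinet + model ship (98 m²).
Any selection reaching 1591 contains exactly 6 exhibits.

6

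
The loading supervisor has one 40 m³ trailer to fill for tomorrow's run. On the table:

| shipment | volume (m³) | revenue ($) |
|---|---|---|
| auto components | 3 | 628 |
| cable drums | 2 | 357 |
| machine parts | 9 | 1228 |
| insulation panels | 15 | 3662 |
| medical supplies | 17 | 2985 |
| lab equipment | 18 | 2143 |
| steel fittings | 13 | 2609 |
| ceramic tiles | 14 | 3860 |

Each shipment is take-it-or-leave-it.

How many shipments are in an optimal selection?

4

Best achievable revenue is 9107.
One optimal bundle: cable drums + machine parts + insulation panels + ceramic tiles (40 m³).
Every optimal selection uses 4 shipments.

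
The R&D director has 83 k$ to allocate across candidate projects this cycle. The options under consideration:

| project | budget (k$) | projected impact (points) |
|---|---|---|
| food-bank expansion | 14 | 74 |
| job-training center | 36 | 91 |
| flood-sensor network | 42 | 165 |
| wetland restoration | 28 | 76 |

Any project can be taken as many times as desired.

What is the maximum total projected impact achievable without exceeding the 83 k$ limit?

370

By projected impact per k$: food-bank expansion 5.29, flood-sensor network 3.93, wetland restoration 2.71, job-training center 2.53 lead.
5×food-bank expansion uses 70 of the 83 k$ and totals 370.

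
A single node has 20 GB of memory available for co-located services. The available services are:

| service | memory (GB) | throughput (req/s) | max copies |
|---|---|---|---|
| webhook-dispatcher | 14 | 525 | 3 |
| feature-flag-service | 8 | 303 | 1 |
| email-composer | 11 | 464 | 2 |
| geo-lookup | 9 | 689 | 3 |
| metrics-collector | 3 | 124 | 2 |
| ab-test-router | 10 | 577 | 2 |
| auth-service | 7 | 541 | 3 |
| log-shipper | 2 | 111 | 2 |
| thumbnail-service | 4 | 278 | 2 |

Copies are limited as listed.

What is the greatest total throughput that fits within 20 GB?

Taking the top-ratio services first gives 2×auth-service + log-shipper + thumbnail-service for 1471 (20 GB).
Dropping auth-service and log-shipper frees 9 GB; slotting in geo-lookup (9 GB) lifts the total to 1508 at 20 GB.
That's the maximum — no swap from here does better than 1508.

1508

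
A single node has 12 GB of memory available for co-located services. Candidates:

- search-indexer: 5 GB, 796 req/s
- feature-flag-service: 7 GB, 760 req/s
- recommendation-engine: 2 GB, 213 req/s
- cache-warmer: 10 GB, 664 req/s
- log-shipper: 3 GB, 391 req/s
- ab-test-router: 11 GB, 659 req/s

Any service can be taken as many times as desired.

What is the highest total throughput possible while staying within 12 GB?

1805

Density check — search-indexer 159.20, log-shipper 130.33, feature-flag-service 108.57 are the best per GB.
Taking 2×search-indexer + recommendation-engine: 12 GB used, 1805 in throughput.
No other feasible combination exceeds 1805.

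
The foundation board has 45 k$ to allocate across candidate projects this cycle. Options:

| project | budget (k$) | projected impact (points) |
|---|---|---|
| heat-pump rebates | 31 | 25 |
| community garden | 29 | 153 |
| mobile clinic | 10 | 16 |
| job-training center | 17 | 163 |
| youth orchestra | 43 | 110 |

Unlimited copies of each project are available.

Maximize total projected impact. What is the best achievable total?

342

Taking mobile clinic + 2×job-training center: 44 k$ used, 342 in projected impact.
Every other selection either busts 45 k$ or fails to beat 342.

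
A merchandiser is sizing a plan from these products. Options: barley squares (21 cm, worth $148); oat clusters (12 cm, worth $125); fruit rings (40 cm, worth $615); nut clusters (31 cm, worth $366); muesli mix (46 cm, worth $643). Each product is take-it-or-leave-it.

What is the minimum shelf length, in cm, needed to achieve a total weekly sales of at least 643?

46

Need the lightest bundle worth ≥ 643.
muesli mix reaches 643 using 46 cm.
Below 46 cm the best achievable stays under 643.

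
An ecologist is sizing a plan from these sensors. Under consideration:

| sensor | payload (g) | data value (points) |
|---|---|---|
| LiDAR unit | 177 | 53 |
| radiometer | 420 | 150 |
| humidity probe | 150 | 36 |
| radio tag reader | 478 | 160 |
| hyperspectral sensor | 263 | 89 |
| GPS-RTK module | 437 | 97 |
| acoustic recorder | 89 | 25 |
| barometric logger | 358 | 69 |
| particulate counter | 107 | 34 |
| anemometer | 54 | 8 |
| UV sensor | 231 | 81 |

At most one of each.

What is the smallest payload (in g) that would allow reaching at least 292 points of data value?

Minimise g subject to total data value ≥ 292.
LiDAR unit + radiometer + hyperspectral sensor reaches 292 using 860 g.
Below 860 g the best achievable stays under 292.

860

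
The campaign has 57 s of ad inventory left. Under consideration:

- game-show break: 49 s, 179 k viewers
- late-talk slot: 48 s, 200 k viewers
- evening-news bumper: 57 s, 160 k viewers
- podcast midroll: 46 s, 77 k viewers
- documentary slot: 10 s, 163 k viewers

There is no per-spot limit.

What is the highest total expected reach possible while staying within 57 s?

The ratio ordering already packs tightly: 5×documentary slot, 50 s, 815.
The spare 7 s is too small for any remaining spot, and no exchange beats 815.

815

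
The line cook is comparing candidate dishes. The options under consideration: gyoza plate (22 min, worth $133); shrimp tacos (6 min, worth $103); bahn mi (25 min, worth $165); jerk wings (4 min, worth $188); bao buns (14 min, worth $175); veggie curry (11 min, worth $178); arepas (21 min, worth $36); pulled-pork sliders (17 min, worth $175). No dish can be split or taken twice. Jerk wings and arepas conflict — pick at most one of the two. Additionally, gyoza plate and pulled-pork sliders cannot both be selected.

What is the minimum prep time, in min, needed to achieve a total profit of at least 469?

21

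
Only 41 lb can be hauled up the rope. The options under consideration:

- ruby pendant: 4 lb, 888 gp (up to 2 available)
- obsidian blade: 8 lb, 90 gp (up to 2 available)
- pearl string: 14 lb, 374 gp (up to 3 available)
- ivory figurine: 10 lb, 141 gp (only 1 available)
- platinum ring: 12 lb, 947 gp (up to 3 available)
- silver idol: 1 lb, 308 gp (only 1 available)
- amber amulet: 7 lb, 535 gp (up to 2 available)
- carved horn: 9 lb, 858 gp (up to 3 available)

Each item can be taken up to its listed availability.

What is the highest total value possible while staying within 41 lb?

4870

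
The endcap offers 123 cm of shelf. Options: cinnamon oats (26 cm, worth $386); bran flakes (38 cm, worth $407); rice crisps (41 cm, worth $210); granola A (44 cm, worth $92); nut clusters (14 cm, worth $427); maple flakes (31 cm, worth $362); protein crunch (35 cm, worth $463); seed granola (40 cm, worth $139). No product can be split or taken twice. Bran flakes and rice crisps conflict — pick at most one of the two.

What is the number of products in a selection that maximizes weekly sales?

4

The maximum weekly sales within 123 cm is 1683.
For example cinnamon oats + bran flakes + nut clusters + protein crunch achieves it, using 113 cm.
All optima have 4 products.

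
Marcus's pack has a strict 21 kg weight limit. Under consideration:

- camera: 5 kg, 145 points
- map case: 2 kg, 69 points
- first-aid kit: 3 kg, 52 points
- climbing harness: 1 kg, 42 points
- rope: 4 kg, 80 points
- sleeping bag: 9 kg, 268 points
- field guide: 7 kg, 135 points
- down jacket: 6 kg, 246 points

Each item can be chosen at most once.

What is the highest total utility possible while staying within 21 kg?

701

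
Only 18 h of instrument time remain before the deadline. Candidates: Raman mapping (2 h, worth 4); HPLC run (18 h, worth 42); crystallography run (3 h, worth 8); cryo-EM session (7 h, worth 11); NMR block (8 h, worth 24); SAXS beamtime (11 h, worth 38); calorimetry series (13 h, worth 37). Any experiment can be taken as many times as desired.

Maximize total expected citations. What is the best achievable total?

54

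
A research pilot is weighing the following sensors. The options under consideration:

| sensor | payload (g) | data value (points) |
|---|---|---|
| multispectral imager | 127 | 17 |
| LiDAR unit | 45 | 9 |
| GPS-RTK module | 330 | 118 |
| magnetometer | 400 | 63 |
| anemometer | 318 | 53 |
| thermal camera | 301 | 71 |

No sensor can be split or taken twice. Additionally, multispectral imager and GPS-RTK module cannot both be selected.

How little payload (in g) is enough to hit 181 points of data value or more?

Look for the lowest-payload combination reaching 181.
GPS-RTK module + thermal camera: 189 data value at 631 g.
Any bundle with less than 631 g falls short of 181.

631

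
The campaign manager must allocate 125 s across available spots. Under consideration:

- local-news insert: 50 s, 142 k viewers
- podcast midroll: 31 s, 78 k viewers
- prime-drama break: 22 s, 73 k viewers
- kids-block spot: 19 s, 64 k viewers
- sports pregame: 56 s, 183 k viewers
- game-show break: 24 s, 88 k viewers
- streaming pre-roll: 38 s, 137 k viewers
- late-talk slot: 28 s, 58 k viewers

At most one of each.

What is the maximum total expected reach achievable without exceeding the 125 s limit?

408

The ratio heuristic lands on prime-drama break + kids-block spot + game-show break + streaming pre-roll (362) but leaves 22 s idle.
Dropping streaming pre-roll frees 38 s; slotting in sports pregame (56 s) lifts the total to 408 at 121 s.
Sports pregame + game-show break + streaming pre-roll matches that 408 at 118 s; no feasible combination exceeds it.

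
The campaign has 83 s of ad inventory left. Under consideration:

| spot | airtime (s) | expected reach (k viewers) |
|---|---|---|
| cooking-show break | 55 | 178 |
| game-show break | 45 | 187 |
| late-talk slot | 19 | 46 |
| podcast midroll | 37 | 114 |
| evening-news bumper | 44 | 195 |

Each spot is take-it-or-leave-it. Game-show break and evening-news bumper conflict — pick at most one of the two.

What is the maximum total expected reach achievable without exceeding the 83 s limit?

309

By expected reach per s: evening-news bumper 4.43, game-show break 4.16, cooking-show break 3.24 lead.
Podcast midroll + evening-news bumper uses 81 of the 83 s and totals 309.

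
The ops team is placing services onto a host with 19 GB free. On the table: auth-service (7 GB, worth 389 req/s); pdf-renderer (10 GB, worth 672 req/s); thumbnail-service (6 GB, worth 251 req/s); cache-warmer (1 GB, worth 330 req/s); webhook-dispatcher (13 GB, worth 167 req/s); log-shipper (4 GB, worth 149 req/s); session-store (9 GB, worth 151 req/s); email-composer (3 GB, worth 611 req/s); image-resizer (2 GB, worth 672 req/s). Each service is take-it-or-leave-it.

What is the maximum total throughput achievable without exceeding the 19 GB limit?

2285

Ranking by ratio (throughput/GB): image-resizer 336.00, cache-warmer 330.00, email-composer 203.67, pdf-renderer 67.20.
Best packing: pdf-renderer + cache-warmer + email-composer + image-resizer — 16 GB, 2285 total.
Next best is auth-service + thumbnail-service + cache-warmer + email-composer + image-resizer at 2253 (19 GB) — short by 32.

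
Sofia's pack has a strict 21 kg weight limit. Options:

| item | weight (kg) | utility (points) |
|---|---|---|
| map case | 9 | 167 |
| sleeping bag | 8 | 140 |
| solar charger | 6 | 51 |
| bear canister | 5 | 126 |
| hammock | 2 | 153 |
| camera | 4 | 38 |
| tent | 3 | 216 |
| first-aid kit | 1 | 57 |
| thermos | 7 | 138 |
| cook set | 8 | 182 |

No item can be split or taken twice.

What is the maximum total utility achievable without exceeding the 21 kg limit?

Density check — hammock 76.50, tent 72.00, first-aid kit 57.00 are the best per kg.
Filling by ratio: bear canister + hammock + tent + first-aid kit + cook set for 734, with 2 kg left unused.
The 5 kg tied up in bear canister is better spent on thermos — total rises to 746 (21 kg).
Runner-up bear canister + hammock + tent + first-aid kit + cook set tops out at 734.

746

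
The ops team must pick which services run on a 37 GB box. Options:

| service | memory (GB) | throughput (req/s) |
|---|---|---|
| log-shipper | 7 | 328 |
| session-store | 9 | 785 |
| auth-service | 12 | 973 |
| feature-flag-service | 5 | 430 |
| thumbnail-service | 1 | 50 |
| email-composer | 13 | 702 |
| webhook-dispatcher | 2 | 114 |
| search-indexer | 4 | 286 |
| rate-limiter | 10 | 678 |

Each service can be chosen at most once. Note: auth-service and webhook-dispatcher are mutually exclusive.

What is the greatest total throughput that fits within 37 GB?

Session-store + auth-service + feature-flag-service + thumbnail-service + rate-limiter uses 37 of the 37 GB and totals 2916.

2916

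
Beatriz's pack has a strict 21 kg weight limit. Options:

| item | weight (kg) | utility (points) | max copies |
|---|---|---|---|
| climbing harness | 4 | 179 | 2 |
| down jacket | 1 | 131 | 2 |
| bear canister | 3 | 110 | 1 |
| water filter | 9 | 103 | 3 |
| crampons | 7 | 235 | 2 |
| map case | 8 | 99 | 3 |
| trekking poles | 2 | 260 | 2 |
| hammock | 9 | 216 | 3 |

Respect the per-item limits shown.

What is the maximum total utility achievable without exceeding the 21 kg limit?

1375

Greedy by ratio would take 2×climbing harness + 2×down jacket + bear canister + 2×trekking poles: 17 kg used, total 1250.
Dropping bear canister frees 3 kg; slotting in crampons (7 kg) lifts the total to 1375 at 21 kg.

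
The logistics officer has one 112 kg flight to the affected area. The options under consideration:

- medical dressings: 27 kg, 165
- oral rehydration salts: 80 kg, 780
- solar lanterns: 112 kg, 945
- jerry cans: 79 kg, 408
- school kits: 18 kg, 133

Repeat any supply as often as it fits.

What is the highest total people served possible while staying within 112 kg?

945

Filling by ratio: oral rehydration salts + school kits for 913, with 14 kg left unused.
Dropping school kits frees 18 kg; slotting in medical dressings (27 kg) lifts the total to 945 at 107 kg.
That's the maximum — no swap from here does better than 945.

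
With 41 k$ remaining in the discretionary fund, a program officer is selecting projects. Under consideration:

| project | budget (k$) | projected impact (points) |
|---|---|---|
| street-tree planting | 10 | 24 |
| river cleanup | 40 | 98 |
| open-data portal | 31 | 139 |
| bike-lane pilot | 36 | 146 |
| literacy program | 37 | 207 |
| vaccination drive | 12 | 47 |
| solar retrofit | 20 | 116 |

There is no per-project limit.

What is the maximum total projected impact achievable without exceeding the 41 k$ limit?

Ranking by ratio (projected impact/k$): solar retrofit 5.80, literacy program 5.59, open-data portal 4.48.
The ratio ordering already packs tightly: 2×solar retrofit, 40 k$, 232.
That's the maximum — no swap from here does better than 232.

232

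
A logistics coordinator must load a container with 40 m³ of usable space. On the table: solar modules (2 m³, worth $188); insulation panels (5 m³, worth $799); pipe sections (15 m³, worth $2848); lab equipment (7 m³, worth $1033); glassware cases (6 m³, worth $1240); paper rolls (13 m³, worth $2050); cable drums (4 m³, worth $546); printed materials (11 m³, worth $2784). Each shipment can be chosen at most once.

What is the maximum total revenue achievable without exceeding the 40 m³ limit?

7905

Density check — printed materials 253.09, glassware cases 206.67, pipe sections 189.87, insulation panels 159.80 are the best per m³.
Taking the top-ratio shipments first gives solar modules + insulation panels + pipe sections + glassware cases + printed materials for 7859 (39 m³).
Replace solar modules and insulation panels with lab equipment: the trade gains 46 net, giving 7905 at 39 m³.
The closest alternative, solar modules + insulation panels + pipe sections + glassware cases + printed materials, reaches only 7859.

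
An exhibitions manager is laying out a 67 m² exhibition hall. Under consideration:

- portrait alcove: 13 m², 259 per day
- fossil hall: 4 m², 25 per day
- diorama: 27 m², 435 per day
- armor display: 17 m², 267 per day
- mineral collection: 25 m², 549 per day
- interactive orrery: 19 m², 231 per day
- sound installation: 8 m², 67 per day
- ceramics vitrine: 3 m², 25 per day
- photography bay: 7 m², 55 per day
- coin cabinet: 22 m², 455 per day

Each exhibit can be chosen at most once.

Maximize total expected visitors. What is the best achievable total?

Greedy by ratio would take portrait alcove + fossil hall + mineral collection + ceramics vitrine + coin cabinet: 67 m² used, total 1313.
Dropping fossil hall and ceramics vitrine frees 7 m²; slotting in photography bay (7 m²) lifts the total to 1318 at 67 m².

1318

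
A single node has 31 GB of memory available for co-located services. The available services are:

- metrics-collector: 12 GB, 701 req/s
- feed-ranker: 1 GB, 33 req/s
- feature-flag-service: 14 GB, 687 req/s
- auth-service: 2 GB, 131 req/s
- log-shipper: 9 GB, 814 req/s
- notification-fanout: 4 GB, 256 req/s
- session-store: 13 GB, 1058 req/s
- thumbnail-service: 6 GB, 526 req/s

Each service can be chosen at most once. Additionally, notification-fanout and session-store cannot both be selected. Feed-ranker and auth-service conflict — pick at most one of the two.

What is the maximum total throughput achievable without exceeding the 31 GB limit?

2529

Density check — log-shipper 90.44, thumbnail-service 87.67, session-store 81.38 are the best per GB.
Auth-service + log-shipper + session-store + thumbnail-service uses 30 of the 31 GB and totals 2529.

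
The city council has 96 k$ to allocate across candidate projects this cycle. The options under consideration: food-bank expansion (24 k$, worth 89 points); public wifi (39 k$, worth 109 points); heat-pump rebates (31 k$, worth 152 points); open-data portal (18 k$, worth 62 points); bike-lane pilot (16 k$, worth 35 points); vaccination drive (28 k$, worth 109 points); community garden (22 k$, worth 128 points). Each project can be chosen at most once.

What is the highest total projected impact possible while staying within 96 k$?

By projected impact per k$: community garden 5.82, heat-pump rebates 4.90, vaccination drive 3.89 lead.
The ratio heuristic lands on heat-pump rebates + vaccination drive + community garden (389) but leaves 15 k$ idle.
Dropping vaccination drive frees 28 k$; slotting in food-bank expansion + open-data portal (42 k$) lifts the total to 431 at 95 k$.
The closest alternative, food-bank expansion + heat-pump rebates + bike-lane pilot + community garden, reaches only 404.

431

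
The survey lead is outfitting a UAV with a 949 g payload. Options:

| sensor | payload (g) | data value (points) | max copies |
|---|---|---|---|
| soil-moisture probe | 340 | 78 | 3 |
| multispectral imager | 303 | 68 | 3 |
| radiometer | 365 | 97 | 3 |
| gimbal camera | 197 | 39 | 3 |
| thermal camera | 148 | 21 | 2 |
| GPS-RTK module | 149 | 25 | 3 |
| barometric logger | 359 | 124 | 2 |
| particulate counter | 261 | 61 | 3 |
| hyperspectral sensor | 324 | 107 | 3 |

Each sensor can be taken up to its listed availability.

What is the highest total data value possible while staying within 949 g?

292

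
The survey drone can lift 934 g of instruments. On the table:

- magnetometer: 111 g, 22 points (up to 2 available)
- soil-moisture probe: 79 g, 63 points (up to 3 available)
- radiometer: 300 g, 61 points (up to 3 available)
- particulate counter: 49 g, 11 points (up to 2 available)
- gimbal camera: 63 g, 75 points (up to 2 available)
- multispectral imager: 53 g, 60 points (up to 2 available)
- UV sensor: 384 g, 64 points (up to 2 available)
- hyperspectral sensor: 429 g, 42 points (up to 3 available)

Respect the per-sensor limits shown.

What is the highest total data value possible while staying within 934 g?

A density-first pass picks 3×soil-moisture probe + radiometer + 2×particulate counter + 2×gimbal camera + 2×multispectral imager — 542 at 867 g.
Replace particulate counter with magnetometer: the trade gains 11 net, giving 553 at 929 g.

553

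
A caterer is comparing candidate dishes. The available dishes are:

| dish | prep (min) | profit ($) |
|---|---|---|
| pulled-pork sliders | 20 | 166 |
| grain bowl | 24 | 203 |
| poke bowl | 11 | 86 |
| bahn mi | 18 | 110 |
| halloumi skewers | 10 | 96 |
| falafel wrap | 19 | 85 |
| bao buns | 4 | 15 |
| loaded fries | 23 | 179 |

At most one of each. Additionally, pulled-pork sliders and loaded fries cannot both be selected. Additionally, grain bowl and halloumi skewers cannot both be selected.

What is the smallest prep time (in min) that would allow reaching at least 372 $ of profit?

47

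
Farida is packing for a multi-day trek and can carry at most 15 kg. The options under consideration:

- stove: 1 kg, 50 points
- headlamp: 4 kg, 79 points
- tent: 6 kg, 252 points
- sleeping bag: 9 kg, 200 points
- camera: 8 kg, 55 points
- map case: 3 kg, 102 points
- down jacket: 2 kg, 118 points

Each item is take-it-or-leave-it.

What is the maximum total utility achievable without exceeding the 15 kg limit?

551

Greedy by ratio would take stove + tent + map case + down jacket: 12 kg used, total 522.
The 1 kg tied up in stove is better spent on headlamp — total rises to 551 (15 kg).
That's the maximum — no swap from here does better than 551.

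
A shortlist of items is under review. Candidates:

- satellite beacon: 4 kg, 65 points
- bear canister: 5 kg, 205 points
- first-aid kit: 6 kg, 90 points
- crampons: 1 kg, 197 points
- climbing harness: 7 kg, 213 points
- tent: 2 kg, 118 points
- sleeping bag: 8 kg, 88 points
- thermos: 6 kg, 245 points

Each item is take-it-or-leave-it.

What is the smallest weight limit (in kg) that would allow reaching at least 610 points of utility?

Minimise kg subject to total utility ≥ 610.
Taking bear canister + crampons + thermos gives 647 (≥ 610) for 12 kg.
No combination under 12 kg hits 610.

12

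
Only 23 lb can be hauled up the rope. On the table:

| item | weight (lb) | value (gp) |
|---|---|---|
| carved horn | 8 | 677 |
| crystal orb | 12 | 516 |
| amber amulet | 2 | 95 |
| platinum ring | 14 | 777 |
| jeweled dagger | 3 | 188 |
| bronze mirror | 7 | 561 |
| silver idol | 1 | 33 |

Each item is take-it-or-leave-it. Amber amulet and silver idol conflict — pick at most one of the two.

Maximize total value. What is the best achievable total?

1521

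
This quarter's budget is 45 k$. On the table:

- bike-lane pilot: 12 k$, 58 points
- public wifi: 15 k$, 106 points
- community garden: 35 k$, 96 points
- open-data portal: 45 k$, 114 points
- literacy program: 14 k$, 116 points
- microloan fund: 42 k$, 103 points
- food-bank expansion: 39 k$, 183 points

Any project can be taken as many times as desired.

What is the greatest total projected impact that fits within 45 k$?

348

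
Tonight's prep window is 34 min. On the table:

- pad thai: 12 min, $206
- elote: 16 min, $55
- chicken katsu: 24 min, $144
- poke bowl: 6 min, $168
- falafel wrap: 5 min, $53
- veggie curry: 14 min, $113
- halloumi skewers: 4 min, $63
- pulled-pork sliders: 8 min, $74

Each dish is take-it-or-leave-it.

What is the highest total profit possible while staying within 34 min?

511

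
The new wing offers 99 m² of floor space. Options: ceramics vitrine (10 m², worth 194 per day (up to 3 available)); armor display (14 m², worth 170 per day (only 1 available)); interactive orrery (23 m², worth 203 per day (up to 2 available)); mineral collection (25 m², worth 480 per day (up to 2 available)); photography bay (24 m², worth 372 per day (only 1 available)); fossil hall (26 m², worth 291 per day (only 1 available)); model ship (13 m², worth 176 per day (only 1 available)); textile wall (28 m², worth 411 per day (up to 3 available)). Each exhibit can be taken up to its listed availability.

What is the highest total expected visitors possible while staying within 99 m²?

1759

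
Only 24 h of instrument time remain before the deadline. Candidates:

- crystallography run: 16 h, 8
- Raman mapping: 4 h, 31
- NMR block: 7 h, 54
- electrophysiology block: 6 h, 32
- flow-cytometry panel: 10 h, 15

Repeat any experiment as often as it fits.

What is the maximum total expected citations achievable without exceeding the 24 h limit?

By expected citations per h: Raman mapping 7.75, NMR block 7.71, electrophysiology block 5.33 lead.
The ratio ordering already packs tightly: 6×Raman mapping, 24 h, 186.
Every other selection either busts 24 h or fails to beat 186.

186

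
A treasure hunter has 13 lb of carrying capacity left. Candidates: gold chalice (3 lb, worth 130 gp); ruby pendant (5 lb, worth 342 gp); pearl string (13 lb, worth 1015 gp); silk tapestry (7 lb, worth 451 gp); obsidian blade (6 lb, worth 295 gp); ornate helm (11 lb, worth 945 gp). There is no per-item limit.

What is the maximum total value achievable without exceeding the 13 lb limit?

1015

The ratio heuristic lands on ornate helm (945) but leaves 2 lb idle.
The 11 lb tied up in ornate helm is better spent on pearl string — total rises to 1015 (13 lb).
Nothing else within 13 lb beats 1015.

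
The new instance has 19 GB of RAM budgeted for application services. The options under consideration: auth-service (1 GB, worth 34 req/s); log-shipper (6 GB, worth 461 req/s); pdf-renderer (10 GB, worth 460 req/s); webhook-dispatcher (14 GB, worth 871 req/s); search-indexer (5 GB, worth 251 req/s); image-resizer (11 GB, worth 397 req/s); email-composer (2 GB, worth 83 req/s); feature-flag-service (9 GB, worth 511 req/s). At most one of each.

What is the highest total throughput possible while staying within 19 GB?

Taking the top-ratio services first gives auth-service + log-shipper + email-composer + feature-flag-service for 1089 (18 GB).
A better packing is webhook-dispatcher + search-indexer: 19 GB, total 1122.
An exhaustive check of the 256 subsets confirms 1122.

1122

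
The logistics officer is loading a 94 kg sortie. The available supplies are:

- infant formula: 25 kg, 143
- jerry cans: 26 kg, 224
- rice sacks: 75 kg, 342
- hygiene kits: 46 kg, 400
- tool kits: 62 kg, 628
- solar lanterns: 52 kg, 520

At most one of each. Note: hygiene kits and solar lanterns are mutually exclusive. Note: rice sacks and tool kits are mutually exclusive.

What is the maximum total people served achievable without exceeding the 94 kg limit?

852

Best packing: jerry cans + tool kits — 88 kg, 852 total.
Next best is infant formula + tool kits at 771 (87 kg) — short by 81.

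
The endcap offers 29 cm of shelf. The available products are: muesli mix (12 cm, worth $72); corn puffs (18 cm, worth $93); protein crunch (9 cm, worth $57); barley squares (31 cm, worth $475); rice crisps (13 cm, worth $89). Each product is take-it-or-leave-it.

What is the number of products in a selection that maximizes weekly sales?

2

Optimal total is 161.
For example muesli mix + rice crisps achieves it, using 25 cm.
All optima have 2 products.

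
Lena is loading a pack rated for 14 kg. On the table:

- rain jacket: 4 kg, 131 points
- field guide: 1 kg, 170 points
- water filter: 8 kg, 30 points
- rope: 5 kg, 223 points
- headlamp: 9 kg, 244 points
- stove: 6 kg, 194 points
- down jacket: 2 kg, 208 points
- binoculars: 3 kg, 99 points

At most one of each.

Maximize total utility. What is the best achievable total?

Density check — field guide 170.00, down jacket 104.00, rope 44.60, binoculars 33.00 are the best per kg.
Filling by ratio: field guide + rope + down jacket + binoculars for 700, with 3 kg left unused.
Dropping binoculars frees 3 kg; slotting in stove (6 kg) lifts the total to 795 at 14 kg.
That's the maximum — no swap from here does better than 795.

795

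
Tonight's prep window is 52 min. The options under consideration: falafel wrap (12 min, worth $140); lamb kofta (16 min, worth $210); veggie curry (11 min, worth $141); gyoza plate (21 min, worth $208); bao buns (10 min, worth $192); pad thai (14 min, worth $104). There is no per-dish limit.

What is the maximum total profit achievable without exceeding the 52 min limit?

By profit per min: bao buns 19.20, lamb kofta 13.12, veggie curry 12.82, falafel wrap 11.67 lead.
The ratio ordering already packs tightly: 5×bao buns, 50 min, 960.

960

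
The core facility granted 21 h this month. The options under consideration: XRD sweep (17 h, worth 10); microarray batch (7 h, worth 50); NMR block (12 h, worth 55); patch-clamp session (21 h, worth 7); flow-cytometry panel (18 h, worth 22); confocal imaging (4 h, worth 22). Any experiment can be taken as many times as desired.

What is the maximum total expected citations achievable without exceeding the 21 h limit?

The ratio ordering already packs tightly: 3×microarray batch, 21 h, 150.
No other feasible combination exceeds 150.

150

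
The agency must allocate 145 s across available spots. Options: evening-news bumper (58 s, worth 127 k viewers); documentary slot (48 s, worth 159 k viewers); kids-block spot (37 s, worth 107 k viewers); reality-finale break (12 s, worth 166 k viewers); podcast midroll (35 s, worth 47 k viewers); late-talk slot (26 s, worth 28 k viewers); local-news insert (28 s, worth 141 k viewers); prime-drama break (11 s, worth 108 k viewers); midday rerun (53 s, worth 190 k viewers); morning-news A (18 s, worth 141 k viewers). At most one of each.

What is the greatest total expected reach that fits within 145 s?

The ratio heuristic lands on reality-finale break + local-news insert + prime-drama break + midday rerun + morning-news A (746) but leaves 23 s idle.
Dropping local-news insert frees 28 s; slotting in documentary slot (48 s) lifts the total to 764 at 142 s.

764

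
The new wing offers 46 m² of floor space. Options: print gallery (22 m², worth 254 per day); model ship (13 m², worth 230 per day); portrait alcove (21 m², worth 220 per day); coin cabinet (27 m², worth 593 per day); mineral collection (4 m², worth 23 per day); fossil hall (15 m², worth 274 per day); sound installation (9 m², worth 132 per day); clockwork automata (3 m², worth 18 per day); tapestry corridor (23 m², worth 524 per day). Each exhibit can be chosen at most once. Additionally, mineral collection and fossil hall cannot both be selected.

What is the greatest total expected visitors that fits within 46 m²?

886

By expected visitors per m²: tapestry corridor 22.78, coin cabinet 21.96, fossil hall 18.27 lead.
Taking model ship + sound installation + tapestry corridor: 45 m² used, 886 in expected visitors.
Runner-up coin cabinet + fossil hall + clockwork automata tops out at 885.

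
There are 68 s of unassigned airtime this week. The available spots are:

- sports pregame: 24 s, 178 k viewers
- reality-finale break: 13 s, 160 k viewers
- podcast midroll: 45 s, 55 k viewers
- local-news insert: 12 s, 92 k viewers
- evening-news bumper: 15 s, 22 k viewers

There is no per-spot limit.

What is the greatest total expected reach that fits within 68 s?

Taking 5×reality-finale break: 65 s used, 800 in expected reach.
No other feasible combination exceeds 800.

800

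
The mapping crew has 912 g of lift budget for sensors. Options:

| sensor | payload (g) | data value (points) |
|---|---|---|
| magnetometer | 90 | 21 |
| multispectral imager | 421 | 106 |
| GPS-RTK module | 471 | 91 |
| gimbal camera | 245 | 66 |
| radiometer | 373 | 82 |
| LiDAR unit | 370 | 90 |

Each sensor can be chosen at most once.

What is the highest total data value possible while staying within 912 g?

A density-first pass picks magnetometer + multispectral imager + gimbal camera — 193 at 756 g.
Dropping gimbal camera frees 245 g; slotting in LiDAR unit (370 g) lifts the total to 217 at 881 g.
Nothing else within 912 g beats 217.

217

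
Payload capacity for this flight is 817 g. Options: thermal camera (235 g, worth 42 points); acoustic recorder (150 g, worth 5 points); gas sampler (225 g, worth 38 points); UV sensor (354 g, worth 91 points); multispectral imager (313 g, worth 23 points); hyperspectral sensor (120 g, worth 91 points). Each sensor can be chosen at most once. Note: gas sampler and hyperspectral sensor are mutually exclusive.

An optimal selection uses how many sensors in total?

3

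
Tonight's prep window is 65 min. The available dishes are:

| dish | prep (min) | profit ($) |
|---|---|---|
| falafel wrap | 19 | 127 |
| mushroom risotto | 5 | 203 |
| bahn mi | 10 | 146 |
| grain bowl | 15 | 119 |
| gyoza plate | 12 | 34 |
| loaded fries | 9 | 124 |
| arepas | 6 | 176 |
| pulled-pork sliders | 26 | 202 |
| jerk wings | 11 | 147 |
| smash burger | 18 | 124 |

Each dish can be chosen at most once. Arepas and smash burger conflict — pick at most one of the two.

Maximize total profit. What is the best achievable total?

Density check — mushroom risotto 40.60, arepas 29.33, bahn mi 14.60, loaded fries 13.78 are the best per min.
Greedy by ratio would take mushroom risotto + bahn mi + grain bowl + loaded fries + arepas + jerk wings: 56 min used, total 915.
Dropping grain bowl frees 15 min; slotting in falafel wrap (19 min) lifts the total to 923 at 60 min.
Every other selection either busts 65 min or breaks a pairing rule or fails to beat 923.

923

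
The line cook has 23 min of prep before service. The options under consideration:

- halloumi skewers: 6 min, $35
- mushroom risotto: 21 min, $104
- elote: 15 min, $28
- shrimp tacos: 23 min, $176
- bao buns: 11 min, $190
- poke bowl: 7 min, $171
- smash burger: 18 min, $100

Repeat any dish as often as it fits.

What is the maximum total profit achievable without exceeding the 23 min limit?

Best packing: 3×poke bowl — 21 min, 513 total.

513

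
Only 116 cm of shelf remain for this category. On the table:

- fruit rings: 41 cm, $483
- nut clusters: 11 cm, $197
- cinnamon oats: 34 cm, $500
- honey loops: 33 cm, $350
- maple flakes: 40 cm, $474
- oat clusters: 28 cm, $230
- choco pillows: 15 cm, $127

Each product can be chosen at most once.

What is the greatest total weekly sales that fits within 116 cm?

1457

Filling by ratio: nut clusters + cinnamon oats + maple flakes + choco pillows for 1298, with 16 cm left unused.
Replace nut clusters and choco pillows with fruit rings: the trade gains 159 net, giving 1457 at 115 cm.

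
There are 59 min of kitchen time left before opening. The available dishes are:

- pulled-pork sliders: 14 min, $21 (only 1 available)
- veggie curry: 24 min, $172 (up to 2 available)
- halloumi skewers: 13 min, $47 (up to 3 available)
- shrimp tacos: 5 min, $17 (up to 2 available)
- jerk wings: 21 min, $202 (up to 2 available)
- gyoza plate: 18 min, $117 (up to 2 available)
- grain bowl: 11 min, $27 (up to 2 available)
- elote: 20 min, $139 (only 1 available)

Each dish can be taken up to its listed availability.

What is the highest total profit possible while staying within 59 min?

The ratio heuristic lands on halloumi skewers + 2×jerk wings (451) but leaves 4 min idle.
The 34 min tied up in halloumi skewers and jerk wings is better spent on gyoza plate + elote — total rises to 458 (59 min).

458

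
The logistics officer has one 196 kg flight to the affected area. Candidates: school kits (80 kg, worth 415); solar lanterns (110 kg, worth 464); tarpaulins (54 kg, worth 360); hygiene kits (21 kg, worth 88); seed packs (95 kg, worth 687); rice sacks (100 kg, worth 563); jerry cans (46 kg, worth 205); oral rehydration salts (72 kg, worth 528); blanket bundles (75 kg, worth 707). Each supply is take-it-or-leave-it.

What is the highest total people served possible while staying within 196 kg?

Density check — blanket bundles 9.43, oral rehydration salts 7.33, seed packs 7.23, tarpaulins 6.67 are the best per kg.
Filling by ratio: jerry cans + oral rehydration salts + blanket bundles for 1440, with 3 kg left unused.
Dropping jerry cans and oral rehydration salts frees 118 kg; slotting in hygiene kits + seed packs (116 kg) lifts the total to 1482 at 191 kg.
The closest alternative, jerry cans + oral rehydration salts + blanket bundles, reaches only 1440.

1482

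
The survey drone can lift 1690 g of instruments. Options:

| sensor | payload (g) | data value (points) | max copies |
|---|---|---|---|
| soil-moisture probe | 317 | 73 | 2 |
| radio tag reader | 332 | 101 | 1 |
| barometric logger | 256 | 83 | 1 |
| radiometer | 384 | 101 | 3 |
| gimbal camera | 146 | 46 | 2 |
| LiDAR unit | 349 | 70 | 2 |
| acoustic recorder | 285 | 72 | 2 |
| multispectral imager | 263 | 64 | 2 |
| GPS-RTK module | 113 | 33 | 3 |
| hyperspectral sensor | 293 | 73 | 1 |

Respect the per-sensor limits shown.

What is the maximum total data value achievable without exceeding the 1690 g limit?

487

A density-first pass picks radio tag reader + barometric logger + radiometer + 2×gimbal camera + 3×GPS-RTK module — 476 at 1603 g.
Replace radiometer and GPS-RTK module with acoustic recorder + hyperspectral sensor: the trade gains 11 net, giving 487 at 1684 g.
No other feasible combination exceeds 487.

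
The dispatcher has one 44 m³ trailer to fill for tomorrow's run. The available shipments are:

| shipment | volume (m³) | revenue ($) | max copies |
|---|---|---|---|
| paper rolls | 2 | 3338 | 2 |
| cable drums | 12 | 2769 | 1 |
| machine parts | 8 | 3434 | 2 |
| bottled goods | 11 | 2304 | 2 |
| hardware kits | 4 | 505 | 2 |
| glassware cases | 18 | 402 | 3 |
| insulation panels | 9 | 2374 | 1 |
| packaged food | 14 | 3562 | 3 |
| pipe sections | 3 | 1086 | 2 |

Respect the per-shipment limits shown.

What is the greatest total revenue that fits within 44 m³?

19783

Ranking by ratio (revenue/m³): paper rolls 1669.00, machine parts 429.25, pipe sections 362.00, insulation panels 263.78.
The ratio heuristic lands on 2×paper rolls + 2×machine parts + 2×hardware kits + insulation panels + 2×pipe sections (19100) but leaves 1 m³ idle.
Replace hardware kits and insulation panels with packaged food: the trade gains 683 net, giving 19783 at 44 m³.
Nothing else within 44 m³ beats 19783.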